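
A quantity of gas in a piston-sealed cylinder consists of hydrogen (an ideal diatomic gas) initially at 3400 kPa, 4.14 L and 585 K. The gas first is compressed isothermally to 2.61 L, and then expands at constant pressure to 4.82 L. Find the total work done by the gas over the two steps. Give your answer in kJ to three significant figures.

Step 1 (isothermal): W = P₁V₁ ln(V₂/V₁) = (14076) ln(2.61/4.14) = -6494 J.
After step 1: P = 5393 kPa, V = 2.61 L, T = 585 K.
Step 2 (isobaric): W = PΔV = (5393 kPa)(4.82 − 2.61 L) = 11919 J.
W_total = -6494 + 11919 = 5425 J.

W_total ≈ 5.42 kJ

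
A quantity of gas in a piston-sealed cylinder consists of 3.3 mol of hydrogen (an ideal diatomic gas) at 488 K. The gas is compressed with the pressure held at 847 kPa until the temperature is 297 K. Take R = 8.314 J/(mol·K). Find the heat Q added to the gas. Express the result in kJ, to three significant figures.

Isobaric: W = nRΔT = (3.3)(8.314)(-191) = -5240 J.
ΔU = nCᵥΔT with Cᵥ = 5R/2: ΔU = (3.3)(20.79)(-191) = -13101 J.
Q = ΔU + W = -13101 − 5240 = -18341 J.

Q ≈ -18.3 kJ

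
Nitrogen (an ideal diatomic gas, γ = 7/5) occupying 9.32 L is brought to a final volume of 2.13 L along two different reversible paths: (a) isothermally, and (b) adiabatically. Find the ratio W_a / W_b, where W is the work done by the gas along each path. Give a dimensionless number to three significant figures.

Path (a) isothermal: W = P₁V₁ ln(V₂/V₁) → W_a/(P₁V₁) = -1.476.
Path (b) adiabatic: W = P₁V₁(1 − (V₁/V₂)^(γ−1))/(γ−1) → W_b/(P₁V₁) = -2.012.
W_a / W_b = -1.476 / -2.012 = 0.7337.

W_a / W_b ≈ 0.734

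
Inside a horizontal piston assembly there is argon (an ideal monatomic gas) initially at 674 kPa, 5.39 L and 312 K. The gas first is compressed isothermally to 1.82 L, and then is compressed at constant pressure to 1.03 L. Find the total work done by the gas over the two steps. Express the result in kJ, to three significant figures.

Step 1 (isothermal): W = P₁V₁ ln(V₂/V₁) = (3633) ln(1.82/5.39) = -3944 J.
After step 1: P = 1996 kPa, V = 1.82 L, T = 312 K.
Step 2 (isobaric): W = PΔV = (1996 kPa)(1.03 − 1.82 L) = -1577 J.
W_total = -3944 − 1577 = -5521 J.

W_total ≈ -5.52 kJ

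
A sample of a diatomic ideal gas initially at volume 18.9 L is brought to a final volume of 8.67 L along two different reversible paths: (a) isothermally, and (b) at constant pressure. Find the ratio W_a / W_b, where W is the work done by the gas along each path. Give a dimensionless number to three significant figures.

Path (a) isothermal: W = P₁V₁ ln(V₂/V₁) → W_a/(P₁V₁) = -0.7793.
Path (b) isobaric: W = P₁(V₂ − V₁) → W_b/(P₁V₁) = -0.5413.
W_a / W_b = -0.7793 / -0.5413 = 1.44.

W_a / W_b ≈ 1.44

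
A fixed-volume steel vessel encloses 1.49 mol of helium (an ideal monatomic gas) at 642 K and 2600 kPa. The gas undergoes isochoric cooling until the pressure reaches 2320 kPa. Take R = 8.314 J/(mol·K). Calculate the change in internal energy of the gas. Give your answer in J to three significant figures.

Constant volume ⇒ W = 0, so Q = ΔU = nCᵥΔT with Cᵥ = 3R/2 = 12.47 J/(mol·K).
At constant V, T₂/T₁ = P₂/P₁ ⇒ ΔT = T₁(P₂/P₁ − 1) = 642·(2320/2600 − 1) = -69.14 K.
ΔU = (1.49)(12.47)(-69.14) = -1285 J.

ΔU ≈ -1280 J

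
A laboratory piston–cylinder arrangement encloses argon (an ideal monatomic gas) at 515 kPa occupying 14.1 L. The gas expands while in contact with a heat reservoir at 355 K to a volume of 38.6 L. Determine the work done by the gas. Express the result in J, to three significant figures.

Isothermal: W = nRT ln(V₂/V₁) = P₁V₁ ln(V₂/V₁).
P₁V₁ = (515 kPa)(14.1 L) = 7262 J.
W = 7262 × ln(38.6/14.1) = 7262 × 1.007
W_by_gas = 7313 J.

W ≈ 7310 J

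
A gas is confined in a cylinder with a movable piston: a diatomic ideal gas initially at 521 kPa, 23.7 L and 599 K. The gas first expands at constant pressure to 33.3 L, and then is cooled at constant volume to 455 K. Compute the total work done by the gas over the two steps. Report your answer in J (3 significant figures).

W_total ≈ 5000 J

Step 1 (isobaric): W = PΔV = (521 kPa)(33.3 − 23.7 L) = 5002 J.
Step 2 (isochoric): W = 0 (constant volume).
W_total = 5002 + 0 = 5002 J.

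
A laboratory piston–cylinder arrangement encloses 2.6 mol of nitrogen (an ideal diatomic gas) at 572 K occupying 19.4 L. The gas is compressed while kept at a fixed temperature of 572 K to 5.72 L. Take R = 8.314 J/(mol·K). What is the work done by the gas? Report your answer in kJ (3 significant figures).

W ≈ -15.1 kJ

Isothermal: W = nRT ln(V₂/V₁).
W = (2.6)(8.314)(572) × ln(5.72/19.4)
  = 12365 × -1.221
W_by_gas = -15101 J.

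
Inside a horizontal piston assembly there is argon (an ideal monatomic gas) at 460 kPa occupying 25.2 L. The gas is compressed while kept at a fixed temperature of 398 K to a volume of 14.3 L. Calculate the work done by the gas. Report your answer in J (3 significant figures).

W ≈ -6570 J

Isothermal: W = nRT ln(V₂/V₁) = P₁V₁ ln(V₂/V₁).
P₁V₁ = (460 kPa)(25.2 L) = 11592 J.
W = 11592 × ln(14.3/25.2) = 11592 × -0.5666
W_by_gas = -6568 J.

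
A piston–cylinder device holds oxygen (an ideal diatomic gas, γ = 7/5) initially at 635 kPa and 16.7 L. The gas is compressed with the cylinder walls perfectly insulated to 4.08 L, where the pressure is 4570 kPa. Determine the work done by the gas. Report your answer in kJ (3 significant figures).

W ≈ -20.1 kJ

Adiabatic: W = (P₁V₁ − P₂V₂)/(γ − 1) with γ = 7/5.
P₁V₁ = 10604 J, P₂V₂ = 18646 J.
W = (10604 − 18646) / 0.4 = -20103 J.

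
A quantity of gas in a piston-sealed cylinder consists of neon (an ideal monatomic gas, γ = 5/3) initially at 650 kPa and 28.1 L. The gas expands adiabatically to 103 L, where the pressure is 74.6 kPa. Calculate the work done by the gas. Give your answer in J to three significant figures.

W ≈ 15900 J

Adiabatic: W = (P₁V₁ − P₂V₂)/(γ − 1) with γ = 5/3.
P₁V₁ = 18265 J, P₂V₂ = 7684 J.
W = (18265 − 7684) / 0.6667 = 15872 J.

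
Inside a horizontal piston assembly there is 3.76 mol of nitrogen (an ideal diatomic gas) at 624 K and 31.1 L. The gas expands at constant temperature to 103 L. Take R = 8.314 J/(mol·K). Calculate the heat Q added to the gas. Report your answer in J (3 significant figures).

Isothermal ⇒ ΔU = 0, so Q = W = nRT ln(V₂/V₁).
Q = (3.76)(8.314)(624) ln(103/31.1) = 19507 × 1.198 = 23360 J.

Q ≈ 23400 J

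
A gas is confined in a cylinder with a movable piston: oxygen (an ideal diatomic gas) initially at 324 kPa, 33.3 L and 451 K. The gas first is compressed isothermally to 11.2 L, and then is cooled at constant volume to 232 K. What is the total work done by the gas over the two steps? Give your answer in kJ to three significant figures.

Step 1 (isothermal): W = P₁V₁ ln(V₂/V₁) = (10789) ln(11.2/33.3) = -11756 J.
Step 2 (isochoric): W = 0 (constant volume).
W_total = -11756 + 0 = -11756 J.

W_total ≈ -11.8 kJ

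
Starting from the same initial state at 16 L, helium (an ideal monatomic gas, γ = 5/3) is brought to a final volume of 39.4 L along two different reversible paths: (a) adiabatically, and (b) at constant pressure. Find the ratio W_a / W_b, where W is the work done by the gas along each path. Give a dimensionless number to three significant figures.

Path (a) adiabatic: W = P₁V₁(1 − (V₁/V₂)^(γ−1))/(γ−1) → W_a/(P₁V₁) = 0.6774.
Path (b) isobaric: W = P₁(V₂ − V₁) → W_b/(P₁V₁) = 1.462.
W_a / W_b = 0.6774 / 1.462 = 0.4632.

W_a / W_b ≈ 0.463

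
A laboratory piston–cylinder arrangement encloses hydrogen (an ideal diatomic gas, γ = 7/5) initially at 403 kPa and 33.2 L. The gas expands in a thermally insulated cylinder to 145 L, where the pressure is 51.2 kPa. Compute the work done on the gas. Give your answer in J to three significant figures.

Adiabatic: W = (P₁V₁ − P₂V₂)/(γ − 1) with γ = 7/5.
P₁V₁ = 13380 J, P₂V₂ = 7424 J.
W = (13380 − 7424) / 0.4 = 14889 J.
Work on gas = −W_by = -14889 J.

W ≈ -14900 J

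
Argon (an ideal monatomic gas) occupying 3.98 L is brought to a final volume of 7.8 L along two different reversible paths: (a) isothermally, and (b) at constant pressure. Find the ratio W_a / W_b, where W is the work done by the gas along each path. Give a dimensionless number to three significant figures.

W_a / W_b ≈ 0.701

Path (a) isothermal: W = P₁V₁ ln(V₂/V₁) → W_a/(P₁V₁) = 0.6728.
Path (b) isobaric: W = P₁(V₂ − V₁) → W_b/(P₁V₁) = 0.9598.
W_a / W_b = 0.6728 / 0.9598 = 0.701.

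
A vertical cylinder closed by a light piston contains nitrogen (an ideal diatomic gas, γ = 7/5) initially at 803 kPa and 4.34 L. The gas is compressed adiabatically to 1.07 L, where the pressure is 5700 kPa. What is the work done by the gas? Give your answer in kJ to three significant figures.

Adiabatic: W = (P₁V₁ − P₂V₂)/(γ − 1) with γ = 7/5.
P₁V₁ = 3485 J, P₂V₂ = 6099 J.
W = (3485 − 6099) / 0.4 = -6535 J.

W ≈ -6.53 kJ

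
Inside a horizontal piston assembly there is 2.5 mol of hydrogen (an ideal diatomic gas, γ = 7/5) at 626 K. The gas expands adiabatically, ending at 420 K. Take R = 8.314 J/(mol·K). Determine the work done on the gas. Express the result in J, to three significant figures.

W ≈ -10700 J

Adiabatic ⇒ Q = 0, so W_by = −ΔU = nCᵥ(T₁ − T₂).
Cᵥ = 5R/2 = 20.79 J/(mol·K).
W = (2.5)(20.79)(626 − 420) = 10704 J.
Work on gas = −W_by = -10704 J.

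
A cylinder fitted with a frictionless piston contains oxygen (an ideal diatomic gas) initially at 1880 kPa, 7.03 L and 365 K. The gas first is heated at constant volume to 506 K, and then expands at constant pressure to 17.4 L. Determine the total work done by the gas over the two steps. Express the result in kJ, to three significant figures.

Step 1 (isochoric): W = 0 (constant volume).
After step 1: P = 2606 kPa (V unchanged).
Step 2 (isobaric): W = PΔV = (2606 kPa)(17.4 − 7.03 L) = 27027 J.
W_total = 0 + 27027 = 27027 J.

W_total ≈ 27.0 kJ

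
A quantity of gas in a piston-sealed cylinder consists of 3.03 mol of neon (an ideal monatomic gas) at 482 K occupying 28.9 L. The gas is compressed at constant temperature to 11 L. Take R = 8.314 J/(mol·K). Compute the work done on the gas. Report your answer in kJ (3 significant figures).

W ≈ 11.7 kJ

Isothermal: W = nRT ln(V₂/V₁).
W = (3.03)(8.314)(482) × ln(11/28.9)
  = 12142 × -0.9659
W_by_gas = -11729 J; work on gas = −W_by = 11729 J.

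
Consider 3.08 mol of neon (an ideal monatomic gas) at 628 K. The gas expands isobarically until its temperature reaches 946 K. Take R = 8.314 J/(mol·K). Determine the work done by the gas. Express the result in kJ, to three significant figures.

W ≈ 8.14 kJ

Isobaric: W = P ΔV = nR ΔT.
W = (3.08)(8.314)(946 − 628) = 8143 J.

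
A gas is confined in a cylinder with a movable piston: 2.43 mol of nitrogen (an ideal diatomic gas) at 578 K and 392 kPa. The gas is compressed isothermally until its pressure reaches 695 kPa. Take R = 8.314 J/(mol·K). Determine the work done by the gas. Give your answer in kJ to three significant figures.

W ≈ -6.69 kJ

Isothermal process: W = nRT ln(V₂/V₁) = nRT ln(P₁/P₂).
W = (2.43)(8.314)(578) × ln(392/695)
  = 11677 × ln(0.564) = 11677 × -0.5727
W_by_gas = -6687 J.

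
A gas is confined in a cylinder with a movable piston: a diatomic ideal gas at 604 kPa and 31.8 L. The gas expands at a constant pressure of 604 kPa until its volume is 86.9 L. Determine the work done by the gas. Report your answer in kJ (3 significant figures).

Isobaric: W = P ΔV.
W = (604 kPa)(86.9 − 31.8 L) = (604)(55.1) = 33280 J.

W ≈ 33.3 kJ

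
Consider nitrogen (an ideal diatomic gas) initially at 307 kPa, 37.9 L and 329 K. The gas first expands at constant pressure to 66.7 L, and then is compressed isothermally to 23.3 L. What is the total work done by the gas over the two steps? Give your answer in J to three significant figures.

Step 1 (isobaric): W = PΔV = (307 kPa)(66.7 − 37.9 L) = 8842 J.
After step 1: P = 307 kPa, V = 66.7 L, T = 579 K.
Step 2 (isothermal): W = P₁V₁ ln(V₂/V₁) = (20477) ln(23.3/66.7) = -21537 J.
W_total = 8842 − 21537 = -12695 J.

W_total ≈ -12700 J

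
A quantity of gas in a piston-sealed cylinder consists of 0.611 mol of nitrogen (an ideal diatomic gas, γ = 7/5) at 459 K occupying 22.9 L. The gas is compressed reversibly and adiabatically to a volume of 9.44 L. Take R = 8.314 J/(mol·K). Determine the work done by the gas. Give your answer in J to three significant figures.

Adiabatic: TV^(γ−1) = const with γ = 7/5.
T₂ = T₁ (V₁/V₂)^(γ−1) = 459 × (22.9/9.44)^0.4 = 459 × 1.425 = 654.3 K.
W_by = nCᵥ(T₁ − T₂) = (0.611)(20.79)(459 − 654.3) = -2480 J.

W ≈ -2480 J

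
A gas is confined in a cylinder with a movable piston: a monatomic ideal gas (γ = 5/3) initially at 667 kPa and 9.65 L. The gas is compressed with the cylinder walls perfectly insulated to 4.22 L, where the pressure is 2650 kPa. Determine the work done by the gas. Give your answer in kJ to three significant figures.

Adiabatic: W = (P₁V₁ − P₂V₂)/(γ − 1) with γ = 5/3.
P₁V₁ = 6437 J, P₂V₂ = 11183 J.
W = (6437 − 11183) / 0.6667 = -7120 J.

W ≈ -7.12 kJ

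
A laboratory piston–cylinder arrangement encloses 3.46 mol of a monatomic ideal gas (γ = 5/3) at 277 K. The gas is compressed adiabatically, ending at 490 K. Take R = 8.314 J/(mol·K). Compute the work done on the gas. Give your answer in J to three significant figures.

Adiabatic ⇒ Q = 0, so W_by = −ΔU = nCᵥ(T₁ − T₂).
Cᵥ = 3R/2 = 12.47 J/(mol·K).
W = (3.46)(12.47)(277 − 490) = -9191 J.
Work on gas = −W_by = 9191 J.

W ≈ 9190 J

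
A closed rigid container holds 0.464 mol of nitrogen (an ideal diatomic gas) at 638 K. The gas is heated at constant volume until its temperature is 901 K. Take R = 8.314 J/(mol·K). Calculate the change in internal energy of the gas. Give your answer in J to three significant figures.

ΔU ≈ 2540 J

Constant volume ⇒ W = 0, so Q = ΔU = nCᵥΔT with Cᵥ = 5R/2 = 20.79 J/(mol·K).
ΔU = (0.464)(20.79)(901 − 638) = 2536 J.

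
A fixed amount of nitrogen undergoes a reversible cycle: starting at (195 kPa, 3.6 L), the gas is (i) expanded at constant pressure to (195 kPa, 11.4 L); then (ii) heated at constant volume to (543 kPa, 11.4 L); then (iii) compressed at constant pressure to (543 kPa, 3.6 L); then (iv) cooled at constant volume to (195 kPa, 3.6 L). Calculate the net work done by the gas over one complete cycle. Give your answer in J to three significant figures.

Constant-volume legs do no work.
W(i) = (195)(11.4 − 3.6) = 1521 J; W(iii) = (543)(3.6 − 11.4) = -4235 J.
W_net = 1521 − 4235 = -2714 J (the counter-clockwise enclosed area).

W_net ≈ -2710 J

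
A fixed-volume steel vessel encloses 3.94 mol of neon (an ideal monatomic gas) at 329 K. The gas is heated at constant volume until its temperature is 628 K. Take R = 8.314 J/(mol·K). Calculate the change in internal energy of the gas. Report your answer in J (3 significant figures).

ΔU ≈ 14700 J

Constant volume ⇒ W = 0, so Q = ΔU = nCᵥΔT with Cᵥ = 3R/2 = 12.47 J/(mol·K).
ΔU = (3.94)(12.47)(628 − 329) = 14692 J.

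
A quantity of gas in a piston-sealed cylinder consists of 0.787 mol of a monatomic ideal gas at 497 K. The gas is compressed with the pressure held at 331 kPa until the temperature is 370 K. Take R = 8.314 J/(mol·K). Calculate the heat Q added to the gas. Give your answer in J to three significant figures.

Q ≈ -2080 J

Isobaric: W = nRΔT = (0.787)(8.314)(-127) = -831 J.
ΔU = nCᵥΔT with Cᵥ = 3R/2: ΔU = (0.787)(12.47)(-127) = -1246 J.
Q = ΔU + W = -1246 − 831 = -2077 J.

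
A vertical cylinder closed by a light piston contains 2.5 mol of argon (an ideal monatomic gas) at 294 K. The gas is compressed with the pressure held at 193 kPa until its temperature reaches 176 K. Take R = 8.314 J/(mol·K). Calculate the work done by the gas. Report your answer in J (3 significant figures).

Isobaric: W = P ΔV = nR ΔT.
W = (2.5)(8.314)(176 − 294) = -2453 J.

W ≈ -2450 J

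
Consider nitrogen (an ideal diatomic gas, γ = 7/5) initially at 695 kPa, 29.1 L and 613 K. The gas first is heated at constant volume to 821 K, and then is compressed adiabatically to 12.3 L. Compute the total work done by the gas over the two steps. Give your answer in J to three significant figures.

Step 1 (isochoric): W = 0 (constant volume).
After step 1: P = 930.8 kPa (V unchanged).
Step 2 (adiabatic): W = (P₁V₁ − P₂V₂)/(γ−1) = (27087 − 38226)/0.4 = -27847 J.
W_total = 0 − 27847 = -27847 J.

W_total ≈ -27800 J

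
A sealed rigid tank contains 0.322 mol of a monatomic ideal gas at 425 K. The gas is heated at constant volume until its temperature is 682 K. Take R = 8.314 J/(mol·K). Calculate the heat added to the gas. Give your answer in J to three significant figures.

Q ≈ 1030 J

Constant volume ⇒ W = 0, so Q = ΔU = nCᵥΔT with Cᵥ = 3R/2 = 12.47 J/(mol·K).
ΔU = (0.322)(12.47)(682 − 425) = 1032 J.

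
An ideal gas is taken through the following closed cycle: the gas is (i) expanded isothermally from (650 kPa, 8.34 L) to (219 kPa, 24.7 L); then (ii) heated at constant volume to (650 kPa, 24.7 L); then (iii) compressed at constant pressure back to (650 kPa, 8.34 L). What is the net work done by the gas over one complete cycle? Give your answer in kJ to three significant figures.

Leg (i): W = PᵢVᵢ ln(V_f/Vᵢ) = (5421) ln(24.7/8.34) = 5886 J.
Leg (ii): W = 0.
Leg (iii): W = PΔV = (650)(8.34 − 24.7) = -10634 J.
W_net = 5886 − 10634 = -4748 J.

W_net ≈ -4.75 kJ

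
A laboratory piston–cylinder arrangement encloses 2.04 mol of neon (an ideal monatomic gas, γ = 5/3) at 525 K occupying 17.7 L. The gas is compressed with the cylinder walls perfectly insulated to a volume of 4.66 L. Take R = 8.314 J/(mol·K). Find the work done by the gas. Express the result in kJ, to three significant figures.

W ≈ -19.2 kJ

Adiabatic: TV^(γ−1) = const with γ = 5/3.
T₂ = T₁ (V₁/V₂)^(γ−1) = 525 × (17.7/4.66)^0.667 = 525 × 2.434 = 1278 K.
W_by = nCᵥ(T₁ − T₂) = (2.04)(12.47)(525 − 1278) = -19158 J.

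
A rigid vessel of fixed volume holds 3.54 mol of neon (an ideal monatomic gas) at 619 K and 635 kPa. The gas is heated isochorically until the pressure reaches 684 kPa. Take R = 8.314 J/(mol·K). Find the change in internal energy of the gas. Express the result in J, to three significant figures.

Constant volume ⇒ W = 0, so Q = ΔU = nCᵥΔT with Cᵥ = 3R/2 = 12.47 J/(mol·K).
At constant V, T₂/T₁ = P₂/P₁ ⇒ ΔT = T₁(P₂/P₁ − 1) = 619·(684/635 − 1) = 47.77 K.
ΔU = (3.54)(12.47)(47.77) = 2109 J.

ΔU ≈ 2110 J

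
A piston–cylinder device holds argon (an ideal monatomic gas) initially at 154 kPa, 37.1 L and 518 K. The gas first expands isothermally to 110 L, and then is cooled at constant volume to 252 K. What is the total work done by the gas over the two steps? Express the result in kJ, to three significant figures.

W_total ≈ 6.21 kJ

Step 1 (isothermal): W = P₁V₁ ln(V₂/V₁) = (5713) ln(110/37.1) = 6210 J.
Step 2 (isochoric): W = 0 (constant volume).
W_total = 6210 + 0 = 6210 J.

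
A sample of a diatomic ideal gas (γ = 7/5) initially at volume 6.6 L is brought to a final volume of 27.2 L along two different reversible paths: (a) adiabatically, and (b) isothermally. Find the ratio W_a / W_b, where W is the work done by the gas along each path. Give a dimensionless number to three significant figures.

W_a / W_b ≈ 0.763

Path (a) adiabatic: W = P₁V₁(1 − (V₁/V₂)^(γ−1))/(γ−1) → W_a/(P₁V₁) = 1.081.
Path (b) isothermal: W = P₁V₁ ln(V₂/V₁) → W_b/(P₁V₁) = 1.416.
W_a / W_b = 1.081 / 1.416 = 0.7635.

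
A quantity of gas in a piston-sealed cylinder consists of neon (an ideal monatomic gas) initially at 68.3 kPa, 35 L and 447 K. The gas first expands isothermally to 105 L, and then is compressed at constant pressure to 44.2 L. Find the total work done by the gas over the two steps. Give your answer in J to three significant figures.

W_total ≈ 1240 J

Step 1 (isothermal): W = P₁V₁ ln(V₂/V₁) = (2390) ln(105/35) = 2626 J.
After step 1: P = 22.77 kPa, V = 105 L, T = 447 K.
Step 2 (isobaric): W = PΔV = (22.77 kPa)(44.2 − 105 L) = -1384 J.
W_total = 2626 − 1384 = 1242 J.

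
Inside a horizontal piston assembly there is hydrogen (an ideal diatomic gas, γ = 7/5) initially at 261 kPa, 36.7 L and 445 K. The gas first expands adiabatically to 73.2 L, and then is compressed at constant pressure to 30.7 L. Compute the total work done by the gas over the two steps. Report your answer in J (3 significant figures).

W_total ≈ 1560 J

Step 1 (adiabatic): W = (P₁V₁ − P₂V₂)/(γ−1) = (9579 − 7267)/0.4 = 5779 J.
After step 1: P = 99.28 kPa, V = 73.2 L, T = 337.6 K.
Step 2 (isobaric): W = PΔV = (99.28 kPa)(30.7 − 73.2 L) = -4219 J.
W_total = 5779 − 4219 = 1559 J.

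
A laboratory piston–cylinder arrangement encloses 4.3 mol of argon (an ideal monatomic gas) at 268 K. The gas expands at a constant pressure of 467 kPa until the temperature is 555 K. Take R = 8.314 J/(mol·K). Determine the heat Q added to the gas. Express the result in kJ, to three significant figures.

Q ≈ 25.7 kJ

Isobaric: W = nRΔT = (4.3)(8.314)(287) = 10260 J.
ΔU = nCᵥΔT with Cᵥ = 3R/2: ΔU = (4.3)(12.47)(287) = 15390 J.
Q = ΔU + W = 15390 + 10260 = 25651 J.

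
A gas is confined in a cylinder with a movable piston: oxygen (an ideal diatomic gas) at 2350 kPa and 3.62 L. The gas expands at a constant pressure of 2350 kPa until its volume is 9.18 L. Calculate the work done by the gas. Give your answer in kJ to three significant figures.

Isobaric: W = P ΔV.
W = (2350 kPa)(9.18 − 3.62 L) = (2350)(5.56) = 13066 J.

W ≈ 13.1 kJ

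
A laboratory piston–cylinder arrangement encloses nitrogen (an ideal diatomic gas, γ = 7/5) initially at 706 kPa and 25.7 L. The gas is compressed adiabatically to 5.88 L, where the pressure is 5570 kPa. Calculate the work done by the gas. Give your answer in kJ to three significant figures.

Adiabatic: W = (P₁V₁ − P₂V₂)/(γ − 1) with γ = 7/5.
P₁V₁ = 18144 J, P₂V₂ = 32752 J.
W = (18144 − 32752) / 0.4 = -36518 J.

W ≈ -36.5 kJ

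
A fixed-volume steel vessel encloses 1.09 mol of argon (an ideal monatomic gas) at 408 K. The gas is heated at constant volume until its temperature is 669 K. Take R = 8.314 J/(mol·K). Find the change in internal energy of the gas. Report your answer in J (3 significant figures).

ΔU ≈ 3550 J

Constant volume ⇒ W = 0, so Q = ΔU = nCᵥΔT with Cᵥ = 3R/2 = 12.47 J/(mol·K).
ΔU = (1.09)(12.47)(669 − 408) = 3548 J.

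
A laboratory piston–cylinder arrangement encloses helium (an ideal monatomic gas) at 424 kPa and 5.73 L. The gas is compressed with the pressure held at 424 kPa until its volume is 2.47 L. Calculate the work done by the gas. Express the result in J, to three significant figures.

Isobaric: W = P ΔV.
W = (424 kPa)(2.47 − 5.73 L) = (424)(-3.26) = -1382 J.

W ≈ -1380 J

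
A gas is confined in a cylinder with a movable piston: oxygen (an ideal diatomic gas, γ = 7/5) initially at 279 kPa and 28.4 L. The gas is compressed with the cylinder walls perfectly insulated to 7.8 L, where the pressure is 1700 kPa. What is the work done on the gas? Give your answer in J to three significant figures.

Adiabatic: W = (P₁V₁ − P₂V₂)/(γ − 1) with γ = 7/5.
P₁V₁ = 7924 J, P₂V₂ = 13260 J.
W = (7924 − 13260) / 0.4 = -13341 J.
Work on gas = −W_by = 13341 J.

W ≈ 13300 J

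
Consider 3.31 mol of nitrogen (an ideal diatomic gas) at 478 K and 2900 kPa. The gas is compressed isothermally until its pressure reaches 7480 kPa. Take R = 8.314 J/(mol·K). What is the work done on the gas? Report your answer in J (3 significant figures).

Isothermal process: W = nRT ln(V₂/V₁) = nRT ln(P₁/P₂).
W = (3.31)(8.314)(478) × ln(2900/7480)
  = 13154 × ln(0.3877) = 13154 × -0.9475
W_by_gas = -12464 J; work on gas = −W_by = 12464 J.

W ≈ 12500 J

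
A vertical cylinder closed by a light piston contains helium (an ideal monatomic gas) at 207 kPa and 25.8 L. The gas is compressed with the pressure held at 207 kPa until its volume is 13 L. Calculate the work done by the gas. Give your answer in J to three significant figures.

Isobaric: W = P ΔV.
W = (207 kPa)(13 − 25.8 L) = (207)(-12.8) = -2650 J.

W ≈ -2650 J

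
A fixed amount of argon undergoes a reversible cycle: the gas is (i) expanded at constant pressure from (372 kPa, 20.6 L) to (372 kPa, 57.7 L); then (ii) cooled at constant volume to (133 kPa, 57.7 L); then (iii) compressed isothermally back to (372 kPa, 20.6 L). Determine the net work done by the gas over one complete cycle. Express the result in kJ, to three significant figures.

Leg (i): W = PΔV = (372)(57.7 − 20.6) = 13801 J.
Leg (ii): W = 0.
Leg (iii): W = PᵢVᵢ ln(V_f/Vᵢ) = (7674) ln(20.6/57.7) = -7904 J.
W_net = 13801 − 7904 = 5897 J.

W_net ≈ 5.90 kJ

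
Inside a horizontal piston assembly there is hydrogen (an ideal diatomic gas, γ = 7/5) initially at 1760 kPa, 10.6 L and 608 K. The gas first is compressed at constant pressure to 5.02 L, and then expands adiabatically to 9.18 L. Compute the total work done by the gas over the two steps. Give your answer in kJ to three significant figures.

W_total ≈ -5.08 kJ

Step 1 (isobaric): W = PΔV = (1760 kPa)(5.02 − 10.6 L) = -9821 J.
After step 1: P = 1760 kPa, V = 5.02 L, T = 287.9 K.
Step 2 (adiabatic): W = (P₁V₁ − P₂V₂)/(γ−1) = (8835 − 6940)/0.4 = 4738 J.
W_total = -9821 + 4738 = -5083 J.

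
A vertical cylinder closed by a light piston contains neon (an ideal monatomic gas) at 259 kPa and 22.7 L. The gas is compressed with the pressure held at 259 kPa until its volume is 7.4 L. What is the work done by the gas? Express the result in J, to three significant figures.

W ≈ -3960 J

Isobaric: W = P ΔV.
W = (259 kPa)(7.4 − 22.7 L) = (259)(-15.3) = -3963 J.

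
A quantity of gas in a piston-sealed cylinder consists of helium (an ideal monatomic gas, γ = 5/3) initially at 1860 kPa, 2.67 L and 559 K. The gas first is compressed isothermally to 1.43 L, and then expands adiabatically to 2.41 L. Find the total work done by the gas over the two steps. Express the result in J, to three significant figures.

Step 1 (isothermal): W = P₁V₁ ln(V₂/V₁) = (4966) ln(1.43/2.67) = -3101 J.
After step 1: P = 3473 kPa, V = 1.43 L, T = 559 K.
Step 2 (adiabatic): W = (P₁V₁ − P₂V₂)/(γ−1) = (4966 − 3507)/0.667 = 2189 J.
W_total = -3101 + 2189 = -911.7 J.

W_total ≈ -912 J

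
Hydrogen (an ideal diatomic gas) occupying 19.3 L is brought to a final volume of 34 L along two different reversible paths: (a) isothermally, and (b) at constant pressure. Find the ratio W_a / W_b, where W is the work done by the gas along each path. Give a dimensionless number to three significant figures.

Path (a) isothermal: W = P₁V₁ ln(V₂/V₁) → W_a/(P₁V₁) = 0.5663.
Path (b) isobaric: W = P₁(V₂ − V₁) → W_b/(P₁V₁) = 0.7617.
W_a / W_b = 0.5663 / 0.7617 = 0.7435.

W_a / W_b ≈ 0.743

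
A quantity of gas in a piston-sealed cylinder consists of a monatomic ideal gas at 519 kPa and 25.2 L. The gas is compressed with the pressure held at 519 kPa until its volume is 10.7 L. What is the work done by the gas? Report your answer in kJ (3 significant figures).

Isobaric: W = P ΔV.
W = (519 kPa)(10.7 − 25.2 L) = (519)(-14.5) = -7526 J.

W ≈ -7.53 kJ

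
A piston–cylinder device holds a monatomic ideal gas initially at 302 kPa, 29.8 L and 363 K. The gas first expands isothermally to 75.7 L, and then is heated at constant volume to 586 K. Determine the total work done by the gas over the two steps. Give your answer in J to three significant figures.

W_total ≈ 8390 J

Step 1 (isothermal): W = P₁V₁ ln(V₂/V₁) = (9000) ln(75.7/29.8) = 8390 J.
Step 2 (isochoric): W = 0 (constant volume).
W_total = 8390 + 0 = 8390 J.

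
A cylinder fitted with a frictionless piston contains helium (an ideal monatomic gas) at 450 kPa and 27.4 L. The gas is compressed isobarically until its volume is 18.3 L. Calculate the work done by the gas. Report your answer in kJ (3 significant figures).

W ≈ -4.09 kJ

Isobaric: W = P ΔV.
W = (450 kPa)(18.3 − 27.4 L) = (450)(-9.1) = -4095 J.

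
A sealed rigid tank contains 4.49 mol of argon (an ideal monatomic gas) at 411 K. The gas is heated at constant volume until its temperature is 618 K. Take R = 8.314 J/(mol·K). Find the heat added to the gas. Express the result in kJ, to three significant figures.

Constant volume ⇒ W = 0, so Q = ΔU = nCᵥΔT with Cᵥ = 3R/2 = 12.47 J/(mol·K).
ΔU = (4.49)(12.47)(618 − 411) = 11591 J.

Q ≈ 11.6 kJ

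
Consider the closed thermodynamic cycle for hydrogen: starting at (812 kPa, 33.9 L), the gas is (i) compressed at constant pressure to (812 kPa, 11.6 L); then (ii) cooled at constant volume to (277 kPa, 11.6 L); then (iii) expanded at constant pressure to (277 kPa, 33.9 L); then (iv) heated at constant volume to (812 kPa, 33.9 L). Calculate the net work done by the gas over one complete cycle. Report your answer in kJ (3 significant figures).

Constant-volume legs do no work.
W(i) = (812)(11.6 − 33.9) = -18108 J; W(iii) = (277)(33.9 − 11.6) = 6177 J.
W_net = -18108 + 6177 = -11930 J (the counter-clockwise enclosed area).

W_net ≈ -11.9 kJ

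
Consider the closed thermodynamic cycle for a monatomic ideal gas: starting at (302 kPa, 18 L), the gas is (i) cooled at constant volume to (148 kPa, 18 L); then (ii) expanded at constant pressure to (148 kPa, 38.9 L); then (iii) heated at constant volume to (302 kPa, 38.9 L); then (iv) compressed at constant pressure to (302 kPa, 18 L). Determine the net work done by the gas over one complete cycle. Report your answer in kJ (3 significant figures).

Constant-volume legs do no work.
W(ii) = (148)(38.9 − 18) = 3093 J; W(iv) = (302)(18 − 38.9) = -6312 J.
W_net = 3093 − 6312 = -3219 J (the counter-clockwise enclosed area).

W_net ≈ -3.22 kJ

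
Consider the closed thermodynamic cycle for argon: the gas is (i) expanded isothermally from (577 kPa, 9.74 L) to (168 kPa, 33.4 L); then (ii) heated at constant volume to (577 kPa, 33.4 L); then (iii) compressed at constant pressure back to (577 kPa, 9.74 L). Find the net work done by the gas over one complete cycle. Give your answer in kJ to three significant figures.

Leg (i): W = PᵢVᵢ ln(V_f/Vᵢ) = (5620) ln(33.4/9.74) = 6926 J.
Leg (ii): W = 0.
Leg (iii): W = PΔV = (577)(9.74 − 33.4) = -13652 J.
W_net = 6926 − 13652 = -6726 J.

W_net ≈ -6.73 kJ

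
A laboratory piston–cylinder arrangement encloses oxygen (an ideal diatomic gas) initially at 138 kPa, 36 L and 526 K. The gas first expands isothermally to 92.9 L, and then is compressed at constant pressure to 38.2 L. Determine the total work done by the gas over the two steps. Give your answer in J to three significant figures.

Step 1 (isothermal): W = P₁V₁ ln(V₂/V₁) = (4968) ln(92.9/36) = 4710 J.
After step 1: P = 53.48 kPa, V = 92.9 L, T = 526 K.
Step 2 (isobaric): W = PΔV = (53.48 kPa)(38.2 − 92.9 L) = -2925 J.
W_total = 4710 − 2925 = 1785 J.

W_total ≈ 1780 J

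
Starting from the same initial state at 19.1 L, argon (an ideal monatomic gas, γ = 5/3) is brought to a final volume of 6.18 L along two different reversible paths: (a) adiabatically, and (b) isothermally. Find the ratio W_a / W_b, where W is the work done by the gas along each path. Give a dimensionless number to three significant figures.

W_a / W_b ≈ 1.49

Path (a) adiabatic: W = P₁V₁(1 − (V₁/V₂)^(γ−1))/(γ−1) → W_a/(P₁V₁) = -1.683.
Path (b) isothermal: W = P₁V₁ ln(V₂/V₁) → W_b/(P₁V₁) = -1.128.
W_a / W_b = -1.683 / -1.128 = 1.491.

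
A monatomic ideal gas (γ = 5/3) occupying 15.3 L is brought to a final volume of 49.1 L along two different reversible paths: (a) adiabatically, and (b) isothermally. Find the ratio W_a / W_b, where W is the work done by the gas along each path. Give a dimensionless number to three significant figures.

Path (a) adiabatic: W = P₁V₁(1 − (V₁/V₂)^(γ−1))/(γ−1) → W_a/(P₁V₁) = 0.8106.
Path (b) isothermal: W = P₁V₁ ln(V₂/V₁) → W_b/(P₁V₁) = 1.166.
W_a / W_b = 0.8106 / 1.166 = 0.6952.

W_a / W_b ≈ 0.695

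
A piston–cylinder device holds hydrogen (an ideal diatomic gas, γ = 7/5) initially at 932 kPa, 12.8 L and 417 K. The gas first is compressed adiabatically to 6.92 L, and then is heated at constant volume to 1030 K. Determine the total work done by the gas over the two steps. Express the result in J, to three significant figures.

W_total ≈ -8320 J

Step 1 (adiabatic): W = (P₁V₁ − P₂V₂)/(γ−1) = (11930 − 15257)/0.4 = -8318 J.
Step 2 (isochoric): W = 0 (constant volume).
W_total = -8318 + 0 = -8318 J.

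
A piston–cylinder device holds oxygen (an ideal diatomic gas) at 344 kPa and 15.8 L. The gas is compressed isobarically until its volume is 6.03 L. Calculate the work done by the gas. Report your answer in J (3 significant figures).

Isobaric: W = P ΔV.
W = (344 kPa)(6.03 − 15.8 L) = (344)(-9.77) = -3361 J.

W ≈ -3360 J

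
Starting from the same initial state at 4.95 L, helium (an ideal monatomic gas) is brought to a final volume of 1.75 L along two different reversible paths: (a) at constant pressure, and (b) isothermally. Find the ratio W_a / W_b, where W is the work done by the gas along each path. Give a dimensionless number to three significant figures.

Path (a) isobaric: W = P₁(V₂ − V₁) → W_a/(P₁V₁) = -0.6465.
Path (b) isothermal: W = P₁V₁ ln(V₂/V₁) → W_b/(P₁V₁) = -1.04.
W_a / W_b = -0.6465 / -1.04 = 0.6217.

W_a / W_b ≈ 0.622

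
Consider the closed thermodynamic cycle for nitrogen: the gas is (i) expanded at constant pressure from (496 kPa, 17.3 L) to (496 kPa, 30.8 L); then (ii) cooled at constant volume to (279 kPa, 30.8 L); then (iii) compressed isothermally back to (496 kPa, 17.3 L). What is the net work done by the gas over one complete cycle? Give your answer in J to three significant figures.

Leg (i): W = PΔV = (496)(30.8 − 17.3) = 6696 J.
Leg (ii): W = 0.
Leg (iii): W = PᵢVᵢ ln(V_f/Vᵢ) = (8593) ln(17.3/30.8) = -4957 J.
W_net = 6696 − 4957 = 1739 J.

W_net ≈ 1740 J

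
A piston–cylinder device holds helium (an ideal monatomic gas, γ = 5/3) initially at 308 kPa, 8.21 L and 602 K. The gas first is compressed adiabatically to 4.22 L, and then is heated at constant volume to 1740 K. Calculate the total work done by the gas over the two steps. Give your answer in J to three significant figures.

W_total ≈ -2120 J

Step 1 (adiabatic): W = (P₁V₁ − P₂V₂)/(γ−1) = (2529 − 3941)/0.667 = -2118 J.
Step 2 (isochoric): W = 0 (constant volume).
W_total = -2118 + 0 = -2118 J.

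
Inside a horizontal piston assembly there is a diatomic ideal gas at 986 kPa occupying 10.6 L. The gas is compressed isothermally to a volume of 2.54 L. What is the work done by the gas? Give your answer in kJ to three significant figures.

W ≈ -14.9 kJ

Isothermal: W = nRT ln(V₂/V₁) = P₁V₁ ln(V₂/V₁).
P₁V₁ = (986 kPa)(10.6 L) = 10452 J.
W = 10452 × ln(2.54/10.6) = 10452 × -1.429
W_by_gas = -14932 J.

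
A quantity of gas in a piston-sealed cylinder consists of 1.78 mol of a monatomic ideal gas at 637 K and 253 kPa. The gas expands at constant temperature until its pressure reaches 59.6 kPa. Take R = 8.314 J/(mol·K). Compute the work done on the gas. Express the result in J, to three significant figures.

W ≈ -13600 J

Isothermal process: W = nRT ln(V₂/V₁) = nRT ln(P₁/P₂).
W = (1.78)(8.314)(637) × ln(253/59.6)
  = 9427 × ln(4.245) = 9427 × 1.446
W_by_gas = 13629 J; work on gas = −W_by = -13629 J.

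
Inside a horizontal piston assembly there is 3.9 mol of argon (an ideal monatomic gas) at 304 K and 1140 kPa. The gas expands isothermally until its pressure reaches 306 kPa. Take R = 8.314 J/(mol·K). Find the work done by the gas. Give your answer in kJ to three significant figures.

Isothermal process: W = nRT ln(V₂/V₁) = nRT ln(P₁/P₂).
W = (3.9)(8.314)(304) × ln(1140/306)
  = 9857 × ln(3.725) = 9857 × 1.315
W_by_gas = 12964 J.

W ≈ 13.0 kJ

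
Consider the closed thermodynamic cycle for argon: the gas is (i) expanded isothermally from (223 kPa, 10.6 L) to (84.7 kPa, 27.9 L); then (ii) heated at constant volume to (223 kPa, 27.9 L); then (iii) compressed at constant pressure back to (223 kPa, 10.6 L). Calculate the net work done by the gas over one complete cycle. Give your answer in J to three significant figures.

W_net ≈ -1570 J

Leg (i): W = PᵢVᵢ ln(V_f/Vᵢ) = (2364) ln(27.9/10.6) = 2288 J.
Leg (ii): W = 0.
Leg (iii): W = PΔV = (223)(10.6 − 27.9) = -3858 J.
W_net = 2288 − 3858 = -1570 J.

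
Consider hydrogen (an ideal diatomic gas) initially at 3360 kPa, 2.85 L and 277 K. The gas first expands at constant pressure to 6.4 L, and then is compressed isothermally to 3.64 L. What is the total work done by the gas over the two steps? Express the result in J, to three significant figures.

W_total ≈ -207 J

Step 1 (isobaric): W = PΔV = (3360 kPa)(6.4 − 2.85 L) = 11928 J.
After step 1: P = 3360 kPa, V = 6.4 L, T = 622 K.
Step 2 (isothermal): W = P₁V₁ ln(V₂/V₁) = (21504) ln(3.64/6.4) = -12135 J.
W_total = 11928 − 12135 = -207 J.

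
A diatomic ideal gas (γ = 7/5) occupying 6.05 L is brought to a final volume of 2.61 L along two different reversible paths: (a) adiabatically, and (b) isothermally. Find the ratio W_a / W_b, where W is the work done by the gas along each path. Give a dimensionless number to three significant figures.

W_a / W_b ≈ 1.19

Path (a) adiabatic: W = P₁V₁(1 − (V₁/V₂)^(γ−1))/(γ−1) → W_a/(P₁V₁) = -0.9993.
Path (b) isothermal: W = P₁V₁ ln(V₂/V₁) → W_b/(P₁V₁) = -0.8407.
W_a / W_b = -0.9993 / -0.8407 = 1.189.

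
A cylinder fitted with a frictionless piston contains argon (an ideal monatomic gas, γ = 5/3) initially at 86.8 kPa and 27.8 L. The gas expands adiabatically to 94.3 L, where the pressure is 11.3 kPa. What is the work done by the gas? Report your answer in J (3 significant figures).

W ≈ 2020 J

Adiabatic: W = (P₁V₁ − P₂V₂)/(γ − 1) with γ = 5/3.
P₁V₁ = 2413 J, P₂V₂ = 1066 J.
W = (2413 − 1066) / 0.6667 = 2021 J.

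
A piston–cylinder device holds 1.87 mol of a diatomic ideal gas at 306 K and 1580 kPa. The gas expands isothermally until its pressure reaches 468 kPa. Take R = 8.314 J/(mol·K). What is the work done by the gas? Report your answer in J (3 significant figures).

W ≈ 5790 J

Isothermal process: W = nRT ln(V₂/V₁) = nRT ln(P₁/P₂).
W = (1.87)(8.314)(306) × ln(1580/468)
  = 4757 × ln(3.376) = 4757 × 1.217
W_by_gas = 5788 J.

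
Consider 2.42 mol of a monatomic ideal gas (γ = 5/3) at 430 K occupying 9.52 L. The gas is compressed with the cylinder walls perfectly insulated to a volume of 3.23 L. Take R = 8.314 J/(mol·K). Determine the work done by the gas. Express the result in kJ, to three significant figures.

Adiabatic: TV^(γ−1) = const with γ = 5/3.
T₂ = T₁ (V₁/V₂)^(γ−1) = 430 × (9.52/3.23)^0.667 = 430 × 2.056 = 883.9 K.
W_by = nCᵥ(T₁ − T₂) = (2.42)(12.47)(430 − 883.9) = -13700 J.

W ≈ -13.7 kJ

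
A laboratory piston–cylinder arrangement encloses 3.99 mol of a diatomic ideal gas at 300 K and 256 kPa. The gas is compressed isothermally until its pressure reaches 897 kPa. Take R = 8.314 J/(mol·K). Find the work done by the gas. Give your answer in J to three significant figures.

W ≈ -12500 J

Isothermal process: W = nRT ln(V₂/V₁) = nRT ln(P₁/P₂).
W = (3.99)(8.314)(300) × ln(256/897)
  = 9952 × ln(0.2854) = 9952 × -1.254
W_by_gas = -12478 J.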